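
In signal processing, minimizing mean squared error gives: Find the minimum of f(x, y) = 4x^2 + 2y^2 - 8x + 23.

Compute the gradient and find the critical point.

f(x,y) = 4x^2 + 2y^2 - 8x + 23
df/dx = 8x + (-8) = 0  =>  x = 1
df/dy = 4y + (0) = 0  =>  y = 0
f(1, 0) = 4*(1)^2 + 2*(0)^2 + -8*(1) + 23 = 19
Hessian is diagonal with entries 8, 4 > 0, so this is a minimum.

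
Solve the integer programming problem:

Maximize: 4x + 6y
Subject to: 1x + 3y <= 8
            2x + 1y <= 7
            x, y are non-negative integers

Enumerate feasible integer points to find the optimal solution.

Constraint 1: 1x + 3y <= 8
Constraint 2: 2x + 1y <= 7
Feasible x range (need y >= 0): 0 <= x <= min(8/1, 7/2) => x in {0, ..., 3}.
Enumerate feasible integer points row by row (the coefficient of y is 6 > 0, so for each x the largest feasible y gives the best value):
  x = 0: y <= min((8 - 1*0)/3, (7 - 2*0)/1) => y in {0, ..., 2}; best 4*0 + 6*2 = 12
  x = 1: y <= min((8 - 1*1)/3, (7 - 2*1)/1) => y in {0, ..., 2}; best 4*1 + 6*2 = 16
  x = 2: y <= min((8 - 1*2)/3, (7 - 2*2)/1) => y in {0, ..., 2}; best 4*2 + 6*2 = 20
  x = 3: y <= min((8 - 1*3)/3, (7 - 2*3)/1) => y in {0, ..., 1}; best 4*3 + 6*1 = 18
The maximum 4x + 6y = 20 is achieved at x = 2, y = 2.
Check: 1*2 + 3*2 = 8 <= 8 and 2*2 + 1*2 = 6 <= 7.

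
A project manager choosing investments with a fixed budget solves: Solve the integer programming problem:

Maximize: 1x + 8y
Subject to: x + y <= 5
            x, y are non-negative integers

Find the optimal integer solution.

Objective: 1x + 8y, constraint: x + y <= 5
Coefficient of y is 8 > coefficient of x is 1, so allocate the entire budget to y.
Optimal: x = 0, y = 5, value = 40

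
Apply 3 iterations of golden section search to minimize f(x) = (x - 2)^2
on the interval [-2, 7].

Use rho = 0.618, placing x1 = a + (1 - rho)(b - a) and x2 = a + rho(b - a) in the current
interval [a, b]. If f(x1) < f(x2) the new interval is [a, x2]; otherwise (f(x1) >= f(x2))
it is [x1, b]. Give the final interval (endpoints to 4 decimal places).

Golden section search for min of f(x) = (x - 2)^2 on [-2, 7].
Each step: x1 = a + (1 - rho)(b - a), x2 = a + rho(b - a); if f(x1) < f(x2) keep [a, x2], otherwise keep [x1, b].
Step 1: [-2.0000, 7.0000], x1=1.4380 (f=0.3158), x2=3.5620 (f=2.4398); f(x1) < f(x2) => keep [-2.0000, 3.5620]
Step 2: [-2.0000, 3.5620], x1=0.1247 (f=3.5168), x2=1.4373 (f=0.3166); f(x1) > f(x2) => keep [0.1247, 3.5620]
Step 3: [0.1247, 3.5620], x1=1.4377 (f=0.3161), x2=2.2489 (f=0.0620); f(x1) > f(x2) => keep [1.4377, 3.5620]
Final interval: [1.4377, 3.5620]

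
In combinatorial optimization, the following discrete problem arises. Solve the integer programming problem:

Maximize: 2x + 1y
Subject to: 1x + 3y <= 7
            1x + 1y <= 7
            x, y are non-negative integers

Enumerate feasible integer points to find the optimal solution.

Constraint 1: 1x + 3y <= 7
Constraint 2: 1x + 1y <= 7
Feasible x range (need y >= 0): 0 <= x <= min(7/1, 7/1) => x in {0, ..., 7}.
Enumerate feasible integer points row by row (the coefficient of y is 1 > 0, so for each x the largest feasible y gives the best value):
  x = 0: y <= min((7 - 1*0)/3, (7 - 1*0)/1) => y in {0, ..., 2}; best 2*0 + 1*2 = 2
  x = 1: y <= min((7 - 1*1)/3, (7 - 1*1)/1) => y in {0, ..., 2}; best 2*1 + 1*2 = 4
  x = 2: y <= min((7 - 1*2)/3, (7 - 1*2)/1) => y in {0, ..., 1}; best 2*2 + 1*1 = 5
  x = 3: y <= min((7 - 1*3)/3, (7 - 1*3)/1) => y in {0, ..., 1}; best 2*3 + 1*1 = 7
  x = 4: y <= min((7 - 1*4)/3, (7 - 1*4)/1) => y in {0, ..., 1}; best 2*4 + 1*1 = 9
  x = 5: y <= min((7 - 1*5)/3, (7 - 1*5)/1) => y in {0}; best 2*5 + 1*0 = 10
  x = 6: y <= min((7 - 1*6)/3, (7 - 1*6)/1) => y in {0}; best 2*6 + 1*0 = 12
  x = 7: y <= min((7 - 1*7)/3, (7 - 1*7)/1) => y in {0}; best 2*7 + 1*0 = 14
The maximum 2x + 1y = 14 is achieved at x = 7, y = 0.
Check: 1*7 + 3*0 = 7 <= 7 and 1*7 + 1*0 = 7 <= 7.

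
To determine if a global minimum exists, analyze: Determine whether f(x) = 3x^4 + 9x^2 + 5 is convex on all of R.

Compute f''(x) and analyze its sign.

f(x) = 3x^4 + 9x^2 + 5
f'(x) = 12x^3 + 18x
f''(x) = 36x^2 + 18
f''(x) = 36x^2 + 18 >= 18 > 0 for all x
Therefore, f is convex on R.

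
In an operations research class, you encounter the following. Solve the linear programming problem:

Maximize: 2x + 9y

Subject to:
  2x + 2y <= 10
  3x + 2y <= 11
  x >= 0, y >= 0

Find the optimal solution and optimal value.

Feasible vertices: (0, 0), (0, 5), (1, 4), (11/3, 0)
Objective 2x + 9y at each:
  (0, 0): 0
  (0, 5): 45
  (1, 4): 38
  (11/3, 0): 22/3
Maximum is 45 at (0, 5).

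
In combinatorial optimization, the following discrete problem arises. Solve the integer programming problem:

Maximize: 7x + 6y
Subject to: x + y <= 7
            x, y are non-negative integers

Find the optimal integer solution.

Objective: 7x + 6y, constraint: x + y <= 7
Coefficient of x is 7 >= coefficient of y is 6, so allocate the entire budget to x.
Optimal: x = 7, y = 0, value = 49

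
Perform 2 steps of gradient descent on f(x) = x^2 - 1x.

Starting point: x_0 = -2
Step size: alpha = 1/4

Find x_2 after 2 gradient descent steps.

f(x) = x^2 - 1x, f'(x) = 2x + (-1)
Step 1: f'(-2) = -5, x_1 = -2 - 1/4 * -5 = -3/4
Step 2: f'(-3/4) = -5/2, x_2 = -3/4 - 1/4 * -5/2 = -1/8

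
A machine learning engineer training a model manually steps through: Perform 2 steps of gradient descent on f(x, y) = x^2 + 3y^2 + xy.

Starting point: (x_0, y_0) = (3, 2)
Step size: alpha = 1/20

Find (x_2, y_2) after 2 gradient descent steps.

f(x,y) = x^2 + 3y^2 + xy
grad_x = 2x + 1y, grad_y = 6y + 1x
Step 1: grad = (8, 15), (13/5, 5/4)
Step 2: grad = (129/20, 101/10), (911/400, 149/200)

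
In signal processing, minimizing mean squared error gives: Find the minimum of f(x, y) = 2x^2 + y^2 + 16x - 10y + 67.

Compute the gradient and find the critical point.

f(x,y) = 2x^2 + y^2 + 16x - 10y + 67
df/dx = 4x + (16) = 0  =>  x = -4
df/dy = 2y + (-10) = 0  =>  y = 5
f(-4, 5) = 2*(-4)^2 + 1*(5)^2 + 16*(-4) + -10*(5) + 67 = 10
Hessian is diagonal with entries 4, 2 > 0, so this is a minimum.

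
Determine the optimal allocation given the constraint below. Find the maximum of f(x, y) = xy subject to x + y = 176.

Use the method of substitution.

Substitute y = 176 - x into f(x,y) = xy:
g(x) = x(176 - x) = 176x - x^2
g'(x) = 176 - 2x = 0  =>  x = 88
y = 176 - 88 = 88
Maximum value = 88 * 88 = 7744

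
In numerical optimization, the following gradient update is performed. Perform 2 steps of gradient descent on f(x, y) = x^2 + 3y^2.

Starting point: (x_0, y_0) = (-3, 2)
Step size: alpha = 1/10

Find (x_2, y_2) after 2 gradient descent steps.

f(x,y) = x^2 + 3y^2
grad_x = 2x + 0y, grad_y = 6y + 0x
Step 1: grad = (-6, 12), (-12/5, 4/5)
Step 2: grad = (-24/5, 24/5), (-48/25, 8/25)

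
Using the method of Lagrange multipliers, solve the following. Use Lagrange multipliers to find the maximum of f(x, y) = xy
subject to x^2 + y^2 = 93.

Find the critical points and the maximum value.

Lagrange conditions: y = 2*lambda*x and x = 2*lambda*y
If x = 0 then y = 0, violating the constraint, so x, y != 0.
Dividing: y/x = x/y => x^2 = y^2 => y = x or y = -x
Constraint: 2x^2 = 93 => x^2 = 93/2 => x = +/-sqrt(93/2)
Critical points: (sqrt(93/2), sqrt(93/2)), (-sqrt(93/2), -sqrt(93/2)), (sqrt(93/2), -sqrt(93/2)), (-sqrt(93/2), sqrt(93/2))
  y = x:  xy = x^2 = 93/2  at (sqrt(93/2), sqrt(93/2)) and (-sqrt(93/2), -sqrt(93/2))
  y = -x: xy = -x^2 = -93/2 at (sqrt(93/2), -sqrt(93/2)) and (-sqrt(93/2), sqrt(93/2))
Maximum xy = 93/2 at (sqrt(93/2), sqrt(93/2)) and (-sqrt(93/2), -sqrt(93/2))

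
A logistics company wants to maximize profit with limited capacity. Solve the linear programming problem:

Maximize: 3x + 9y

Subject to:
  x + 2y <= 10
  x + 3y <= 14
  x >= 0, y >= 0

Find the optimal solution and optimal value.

Feasible vertices: (0, 0), (0, 14/3), (2, 4), (10, 0)
Objective 3x + 9y at each:
  (0, 0): 0
  (0, 14/3): 42
  (2, 4): 42
  (10, 0): 30
Maximum is 42 at (0, 14/3).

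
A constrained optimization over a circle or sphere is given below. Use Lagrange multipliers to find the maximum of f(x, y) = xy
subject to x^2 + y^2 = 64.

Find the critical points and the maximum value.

Lagrange conditions: y = 2*lambda*x and x = 2*lambda*y
If x = 0 then y = 0, violating the constraint, so x, y != 0.
Dividing: y/x = x/y => x^2 = y^2 => y = x or y = -x
Constraint: 2x^2 = 64 => x^2 = 32 => x = +/-sqrt(32)
Critical points: (sqrt(32), sqrt(32)), (-sqrt(32), -sqrt(32)), (sqrt(32), -sqrt(32)), (-sqrt(32), sqrt(32))
  y = x:  xy = x^2 = 32  at (sqrt(32), sqrt(32)) and (-sqrt(32), -sqrt(32))
  y = -x: xy = -x^2 = -32 at (sqrt(32), -sqrt(32)) and (-sqrt(32), sqrt(32))
Maximum xy = 32 at (sqrt(32), sqrt(32)) and (-sqrt(32), -sqrt(32))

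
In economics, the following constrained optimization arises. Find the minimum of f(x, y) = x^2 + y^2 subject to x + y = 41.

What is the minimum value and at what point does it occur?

Substitute y = 41 - x into f(x,y) = x^2 + y^2:
g(x) = x^2 + (41 - x)^2 = 2x^2 - 82x + 1681
g'(x) = 4x - 82 = 0  =>  x = 41/2
y = 41 - 41/2 = 41/2
Minimum value = (41/2)^2 + (41/2)^2 = 1681/2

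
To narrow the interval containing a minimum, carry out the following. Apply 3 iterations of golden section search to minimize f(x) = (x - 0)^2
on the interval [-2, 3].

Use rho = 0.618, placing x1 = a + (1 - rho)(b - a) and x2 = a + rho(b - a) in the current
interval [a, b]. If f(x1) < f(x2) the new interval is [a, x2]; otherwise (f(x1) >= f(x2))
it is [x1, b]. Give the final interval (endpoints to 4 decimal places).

Golden section search for min of f(x) = (x - 0)^2 on [-2, 3].
Each step: x1 = a + (1 - rho)(b - a), x2 = a + rho(b - a); if f(x1) < f(x2) keep [a, x2], otherwise keep [x1, b].
Step 1: [-2.0000, 3.0000], x1=-0.0900 (f=0.0081), x2=1.0900 (f=1.1881); f(x1) < f(x2) => keep [-2.0000, 1.0900]
Step 2: [-2.0000, 1.0900], x1=-0.8196 (f=0.6718), x2=-0.0904 (f=0.0082); f(x1) > f(x2) => keep [-0.8196, 1.0900]
Step 3: [-0.8196, 1.0900], x1=-0.0901 (f=0.0081), x2=0.3605 (f=0.1300); f(x1) < f(x2) => keep [-0.8196, 0.3605]
Final interval: [-0.8196, 0.3605]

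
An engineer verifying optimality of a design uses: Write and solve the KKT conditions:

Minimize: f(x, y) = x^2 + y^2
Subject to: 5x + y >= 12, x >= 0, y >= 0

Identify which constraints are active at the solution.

KKT conditions for min x^2 + y^2 s.t. 5x + 1y >= 12, x >= 0, y >= 0:
Stationarity: 2x = mu*5 + mu_x, 2y = mu*1 + mu_y, with mu, mu_x, mu_y >= 0
Complementary slackness: mu*(5x + y - 12) = 0, mu_x*x = 0, mu_y*y = 0
(0, 0) is infeasible (5*0 + 1*0 < 12), so if mu = 0 stationarity would force x = mu_x/2 >= 0, y = mu_y/2 >= 0 with mu_x*x = mu_y*y = 0, i.e. x = y = 0: contradiction. Hence mu > 0 and 5x + y = 12 is active.
Try x > 0, y > 0 (so mu_x = mu_y = 0): x = 5*mu/2, y = 1*mu/2
Substitute: 5*(5*mu/2) + 1*(1*mu/2) = 12
  mu*26/2 = 12 => mu = 12/13
x* = 30/13 > 0, y* = 6/13 > 0, consistent with mu_x = mu_y = 0.
f is convex and the constraints are linear, so this KKT point is the global minimum.
f* = 72/13
Active constraints: 5x + y >= 12 (holds with equality, mu = 12/13 > 0); x >= 0 and y >= 0 are inactive (mu_x = mu_y = 0).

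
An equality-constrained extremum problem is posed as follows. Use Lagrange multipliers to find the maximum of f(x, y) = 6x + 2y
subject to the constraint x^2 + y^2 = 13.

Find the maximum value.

Set up Lagrange conditions: grad f = lambda * grad g
  6 = 2*lambda*x
  2 = 2*lambda*y
From these: x/y = 6/2, so x = 6t, y = 2t for some t.
Substitute into constraint: (6t)^2 + (2t)^2 = 13
  t^2 * 40 = 13
  t = sqrt(13/40)
Maximum = 6*x + 2*y = (6^2 + 2^2)*t = 40 * sqrt(13/40) = sqrt(520)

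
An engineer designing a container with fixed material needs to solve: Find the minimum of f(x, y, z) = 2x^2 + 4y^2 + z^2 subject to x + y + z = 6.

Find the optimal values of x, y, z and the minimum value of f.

Using Lagrange multipliers on f = 2x^2 + 4y^2 + z^2 with constraint x + y + z = 6:
Conditions: 2*2*x = lambda, 2*4*y = lambda, 2*1*z = lambda
So x = lambda/4, y = lambda/8, z = lambda/2
Substituting into constraint: lambda * (7/8) = 6
lambda = 48/7
x = 12/7, y = 6/7, z = 24/7
Minimum value = 144/7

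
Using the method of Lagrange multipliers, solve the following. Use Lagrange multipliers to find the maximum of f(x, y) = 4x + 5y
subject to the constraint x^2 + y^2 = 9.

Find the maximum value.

Set up Lagrange conditions: grad f = lambda * grad g
  4 = 2*lambda*x
  5 = 2*lambda*y
From these: x/y = 4/5, so x = 4t, y = 5t for some t.
Substitute into constraint: (4t)^2 + (5t)^2 = 9
  t^2 * 41 = 9
  t = sqrt(9/41)
Maximum = 4*x + 5*y = (4^2 + 5^2)*t = 41 * sqrt(9/41) = sqrt(369)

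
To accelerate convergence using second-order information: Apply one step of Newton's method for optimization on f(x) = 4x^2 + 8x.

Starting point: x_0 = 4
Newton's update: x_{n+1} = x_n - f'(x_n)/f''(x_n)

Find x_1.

f(x) = 4x^2 + 8x
f'(x) = 8x + (8), f''(x) = 8
Newton step: x_1 = x_0 - f'(x_0)/f''(x_0)
f'(4) = 40
x_1 = 4 - 40/8 = -1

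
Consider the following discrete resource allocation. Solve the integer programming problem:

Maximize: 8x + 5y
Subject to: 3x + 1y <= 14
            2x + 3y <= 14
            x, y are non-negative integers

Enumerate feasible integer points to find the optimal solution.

Constraint 1: 3x + 1y <= 14
Constraint 2: 2x + 3y <= 14
Feasible x range (need y >= 0): 0 <= x <= min(14/3, 14/2) => x in {0, ..., 4}.
Enumerate feasible integer points row by row (the coefficient of y is 5 > 0, so for each x the largest feasible y gives the best value):
  x = 0: y <= min((14 - 3*0)/1, (14 - 2*0)/3) => y in {0, ..., 4}; best 8*0 + 5*4 = 20
  x = 1: y <= min((14 - 3*1)/1, (14 - 2*1)/3) => y in {0, ..., 4}; best 8*1 + 5*4 = 28
  x = 2: y <= min((14 - 3*2)/1, (14 - 2*2)/3) => y in {0, ..., 3}; best 8*2 + 5*3 = 31
  x = 3: y <= min((14 - 3*3)/1, (14 - 2*3)/3) => y in {0, ..., 2}; best 8*3 + 5*2 = 34
  x = 4: y <= min((14 - 3*4)/1, (14 - 2*4)/3) => y in {0, ..., 2}; best 8*4 + 5*2 = 42
The maximum 8x + 5y = 42 is achieved at x = 4, y = 2.
Check: 3*4 + 1*2 = 14 <= 14 and 2*4 + 3*2 = 14 <= 14.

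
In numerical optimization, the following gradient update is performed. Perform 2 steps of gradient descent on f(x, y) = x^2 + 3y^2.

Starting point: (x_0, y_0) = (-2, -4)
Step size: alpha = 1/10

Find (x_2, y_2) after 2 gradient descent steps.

f(x,y) = x^2 + 3y^2
grad_x = 2x + 0y, grad_y = 6y + 0x
Step 1: grad = (-4, -24), (-8/5, -8/5)
Step 2: grad = (-16/5, -48/5), (-32/25, -16/25)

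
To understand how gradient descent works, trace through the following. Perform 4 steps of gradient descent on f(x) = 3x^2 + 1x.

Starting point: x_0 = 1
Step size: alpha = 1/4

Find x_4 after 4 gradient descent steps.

f(x) = 3x^2 + 1x, f'(x) = 6x + (1)
Step 1: f'(1) = 7, x_1 = 1 - 1/4 * 7 = -3/4
Step 2: f'(-3/4) = -7/2, x_2 = -3/4 - 1/4 * -7/2 = 1/8
Step 3: f'(1/8) = 7/4, x_3 = 1/8 - 1/4 * 7/4 = -5/16
Step 4: f'(-5/16) = -7/8, x_4 = -5/16 - 1/4 * -7/8 = -3/32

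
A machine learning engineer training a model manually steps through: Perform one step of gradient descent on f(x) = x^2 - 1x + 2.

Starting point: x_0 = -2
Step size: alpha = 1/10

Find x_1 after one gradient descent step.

f(x) = x^2 - 1x + 2
f'(x) = 2x - 1
f'(-2) = 2*-2 + (-1) = -5
x_1 = x_0 - alpha * f'(x_0) = -2 - 1/10 * -5 = -3/2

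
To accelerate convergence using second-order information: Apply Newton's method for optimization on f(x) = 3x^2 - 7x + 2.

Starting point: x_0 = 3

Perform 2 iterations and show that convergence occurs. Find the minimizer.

f(x) = 3x^2 - 7x + 2, f'(x) = 6x + (-7), f''(x) = 6
Step 1: f'(3) = 11, x_1 = 3 - 11/6 = 7/6
Step 2: f'(7/6) = 0, x_2 = 7/6 (converged)
Newton's method converges in 1 step for quadratics.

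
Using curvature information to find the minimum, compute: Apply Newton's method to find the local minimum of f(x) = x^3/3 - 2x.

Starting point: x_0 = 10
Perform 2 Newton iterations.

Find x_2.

f(x) = x^3/3 - 2x
f'(x) = x^2 - 2, f''(x) = 2x
Newton update: x_{n+1} = x_n - (x_n^2 - 2)/(2*x_n)
Step 1: x_0 = 10, f'=98, f''=20, x_1 = 51/10
Step 2: x_1 = 51/10, f'=2401/100, f''=51/5, x_2 = 2801/1020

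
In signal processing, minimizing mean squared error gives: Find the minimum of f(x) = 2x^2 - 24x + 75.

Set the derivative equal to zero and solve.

f(x) = 2x^2 - 24x + 75
f'(x) = 4x + (-24) = 0
x = 24/4 = 6
f(6) = 3
Since f''(x) = 4 > 0, this is a minimum.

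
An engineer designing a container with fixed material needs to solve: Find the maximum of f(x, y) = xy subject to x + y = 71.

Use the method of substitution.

Substitute y = 71 - x into f(x,y) = xy:
g(x) = x(71 - x) = 71x - x^2
g'(x) = 71 - 2x = 0  =>  x = 71/2
y = 71 - 71/2 = 71/2
Maximum value = (71/2) * (71/2) = 5041/4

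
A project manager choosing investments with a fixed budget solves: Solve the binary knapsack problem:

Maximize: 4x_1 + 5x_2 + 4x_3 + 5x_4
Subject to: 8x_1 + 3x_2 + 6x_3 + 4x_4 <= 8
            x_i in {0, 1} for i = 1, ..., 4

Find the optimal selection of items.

Items: item 1 (v=4, w=8), item 2 (v=5, w=3), item 3 (v=4, w=6), item 4 (v=5, w=4)
Capacity: 8
Checking all 16 subsets (w = total weight, v = total value):
  {}: w = 0, v = 0
  {1}: w = 8, v = 4
  {2}: w = 3, v = 5
  {3}: w = 6, v = 4
  {4}: w = 4, v = 5
  {1, 2}: w = 11 > 8, infeasible
  {1, 3}: w = 14 > 8, infeasible
  {1, 4}: w = 12 > 8, infeasible
  {2, 3}: w = 9 > 8, infeasible
  {2, 4}: w = 7, v = 10
  {3, 4}: w = 10 > 8, infeasible
  {1, 2, 3}: w = 17 > 8, infeasible
  {1, 2, 4}: w = 15 > 8, infeasible
  {1, 3, 4}: w = 18 > 8, infeasible
  {2, 3, 4}: w = 13 > 8, infeasible
  {1, 2, 3, 4}: w = 21 > 8, infeasible
Best feasible subset: items [2, 4]
Total weight: 7 <= 8, total value: 10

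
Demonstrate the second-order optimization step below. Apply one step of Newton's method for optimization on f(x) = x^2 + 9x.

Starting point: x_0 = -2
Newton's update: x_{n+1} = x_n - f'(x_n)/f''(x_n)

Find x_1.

f(x) = x^2 + 9x
f'(x) = 2x + (9), f''(x) = 2
Newton step: x_1 = x_0 - f'(x_0)/f''(x_0)
f'(-2) = 5
x_1 = -2 - 5/2 = -9/2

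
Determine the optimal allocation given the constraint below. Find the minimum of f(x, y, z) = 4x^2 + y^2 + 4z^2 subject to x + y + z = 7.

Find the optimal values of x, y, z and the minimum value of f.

Using Lagrange multipliers on f = 4x^2 + y^2 + 4z^2 with constraint x + y + z = 7:
Conditions: 2*4*x = lambda, 2*1*y = lambda, 2*4*z = lambda
So x = lambda/8, y = lambda/2, z = lambda/8
Substituting into constraint: lambda * (3/4) = 7
lambda = 28/3
x = 7/6, y = 14/3, z = 7/6
Minimum value = 98/3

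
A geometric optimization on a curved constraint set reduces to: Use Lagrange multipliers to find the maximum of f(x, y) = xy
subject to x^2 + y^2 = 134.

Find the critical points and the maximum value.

Lagrange conditions: y = 2*lambda*x and x = 2*lambda*y
If x = 0 then y = 0, violating the constraint, so x, y != 0.
Dividing: y/x = x/y => x^2 = y^2 => y = x or y = -x
Constraint: 2x^2 = 134 => x^2 = 67 => x = +/-sqrt(67)
Critical points: (sqrt(67), sqrt(67)), (-sqrt(67), -sqrt(67)), (sqrt(67), -sqrt(67)), (-sqrt(67), sqrt(67))
  y = x:  xy = x^2 = 67  at (sqrt(67), sqrt(67)) and (-sqrt(67), -sqrt(67))
  y = -x: xy = -x^2 = -67 at (sqrt(67), -sqrt(67)) and (-sqrt(67), sqrt(67))
Maximum xy = 67 at (sqrt(67), sqrt(67)) and (-sqrt(67), -sqrt(67))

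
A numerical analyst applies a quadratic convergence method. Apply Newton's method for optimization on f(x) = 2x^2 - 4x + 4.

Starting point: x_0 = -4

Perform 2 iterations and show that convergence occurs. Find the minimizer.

f(x) = 2x^2 - 4x + 4, f'(x) = 4x + (-4), f''(x) = 4
Step 1: f'(-4) = -20, x_1 = -4 - -20/4 = 1
Step 2: f'(1) = 0, x_2 = 1 (converged)
Newton's method converges in 1 step for quadratics.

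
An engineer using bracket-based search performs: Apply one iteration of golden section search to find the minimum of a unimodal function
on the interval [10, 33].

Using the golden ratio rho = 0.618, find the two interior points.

Golden section search on [10, 33].
Golden ratio rho = 0.618 (approx).
Interior points:
  x_1 = 10 + (1-0.618)*23 = 18.7860
  x_2 = 10 + 0.618*23 = 24.2140
Compare f(x_1) and f(x_2) to determine which subinterval to keep.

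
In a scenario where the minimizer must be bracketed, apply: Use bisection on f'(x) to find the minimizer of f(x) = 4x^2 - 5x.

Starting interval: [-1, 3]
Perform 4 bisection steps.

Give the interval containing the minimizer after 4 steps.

Finding critical point of f(x) = 4x^2 - 5x using bisection on f'(x) = 8x + -5.
f'(x) = 0 when x = 5/8.
Starting interval: [-1, 3]
Step 1: mid = 1, f'(mid) = 3, new interval = [-1, 1]
Step 2: mid = 0, f'(mid) = -5, new interval = [0, 1]
Step 3: mid = 1/2, f'(mid) = -1, new interval = [1/2, 1]
Step 4: mid = 3/4, f'(mid) = 1, new interval = [1/2, 3/4]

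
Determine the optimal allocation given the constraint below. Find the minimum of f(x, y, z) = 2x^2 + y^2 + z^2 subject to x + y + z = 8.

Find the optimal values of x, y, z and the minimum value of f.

Using Lagrange multipliers on f = 2x^2 + y^2 + z^2 with constraint x + y + z = 8:
Conditions: 2*2*x = lambda, 2*1*y = lambda, 2*1*z = lambda
So x = lambda/4, y = lambda/2, z = lambda/2
Substituting into constraint: lambda * (5/4) = 8
lambda = 32/5
x = 8/5, y = 16/5, z = 16/5
Minimum value = 128/5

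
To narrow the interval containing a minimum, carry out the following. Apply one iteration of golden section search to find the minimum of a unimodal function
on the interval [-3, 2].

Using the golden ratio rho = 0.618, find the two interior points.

Golden section search on [-3, 2].
Golden ratio rho = 0.618 (approx).
Interior points:
  x_1 = -3 + (1-0.618)*5 = -1.0900
  x_2 = -3 + 0.618*5 = 0.0900
Compare f(x_1) and f(x_2) to determine which subinterval to keep.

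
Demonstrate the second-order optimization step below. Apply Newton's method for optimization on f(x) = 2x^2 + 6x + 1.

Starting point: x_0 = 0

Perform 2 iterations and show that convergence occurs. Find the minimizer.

f(x) = 2x^2 + 6x + 1, f'(x) = 4x + (6), f''(x) = 4
Step 1: f'(0) = 6, x_1 = 0 - 6/4 = -3/2
Step 2: f'(-3/2) = 0, x_2 = -3/2 (converged)
Newton's method converges in 1 step for quadratics.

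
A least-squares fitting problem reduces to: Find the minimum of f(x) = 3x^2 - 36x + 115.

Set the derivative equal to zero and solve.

f(x) = 3x^2 - 36x + 115
f'(x) = 6x + (-36) = 0
x = 36/6 = 6
f(6) = 7
Since f''(x) = 6 > 0, this is a minimum.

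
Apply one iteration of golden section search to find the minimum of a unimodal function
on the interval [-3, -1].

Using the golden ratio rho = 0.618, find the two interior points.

Golden section search on [-3, -1].
Golden ratio rho = 0.618 (approx).
Interior points:
  x_1 = -3 + (1-0.618)*2 = -2.2360
  x_2 = -3 + 0.618*2 = -1.7640
Compare f(x_1) and f(x_2) to determine which subinterval to keep.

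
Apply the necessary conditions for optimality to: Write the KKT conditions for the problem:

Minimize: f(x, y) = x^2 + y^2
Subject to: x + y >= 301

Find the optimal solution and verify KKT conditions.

KKT conditions for min x^2 + y^2 s.t. x + y >= 301:
Stationarity: 2x = mu, 2y = mu
So x = y = mu/2.
Complementary slackness: mu*(x + y - 301) = 0
Primal feasibility: x + y >= 301; dual feasibility: mu >= 0
If mu = 0 then x = y = 0, but 0 + 0 < 301 is infeasible, so the constraint is active.
Constraint active: x + y = 2*(mu/2) = 301 => mu = 301
x = y = 301/2, f = 90601/2
Verify: stationarity 2*(301/2) = 301 = mu; primal 301/2 + 301/2 = 301 >= 301; dual mu = 301 >= 0; complementary slackness 301*(301 - 301) = 0. All KKT conditions hold.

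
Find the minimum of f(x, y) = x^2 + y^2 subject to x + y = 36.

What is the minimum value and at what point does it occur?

Substitute y = 36 - x into f(x,y) = x^2 + y^2:
g(x) = x^2 + (36 - x)^2 = 2x^2 - 72x + 1296
g'(x) = 4x - 72 = 0  =>  x = 18
y = 36 - 18 = 18
Minimum value = 18^2 + 18^2 = 648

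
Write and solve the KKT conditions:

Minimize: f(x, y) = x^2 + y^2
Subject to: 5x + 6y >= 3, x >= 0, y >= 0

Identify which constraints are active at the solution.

KKT conditions for min x^2 + y^2 s.t. 5x + 6y >= 3, x >= 0, y >= 0:
Stationarity: 2x = mu*5 + mu_x, 2y = mu*6 + mu_y, with mu, mu_x, mu_y >= 0
Complementary slackness: mu*(5x + 6y - 3) = 0, mu_x*x = 0, mu_y*y = 0
(0, 0) is infeasible (5*0 + 6*0 < 3), so if mu = 0 stationarity would force x = mu_x/2 >= 0, y = mu_y/2 >= 0 with mu_x*x = mu_y*y = 0, i.e. x = y = 0: contradiction. Hence mu > 0 and 5x + 6y = 3 is active.
Try x > 0, y > 0 (so mu_x = mu_y = 0): x = 5*mu/2, y = 6*mu/2
Substitute: 5*(5*mu/2) + 6*(6*mu/2) = 3
  mu*61/2 = 3 => mu = 6/61
x* = 15/61 > 0, y* = 18/61 > 0, consistent with mu_x = mu_y = 0.
f is convex and the constraints are linear, so this KKT point is the global minimum.
f* = 9/61
Active constraints: 5x + 6y >= 3 (holds with equality, mu = 6/61 > 0); x >= 0 and y >= 0 are inactive (mu_x = mu_y = 0).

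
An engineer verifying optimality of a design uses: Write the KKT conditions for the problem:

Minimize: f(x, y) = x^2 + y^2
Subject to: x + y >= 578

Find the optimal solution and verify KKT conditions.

KKT conditions for min x^2 + y^2 s.t. x + y >= 578:
Stationarity: 2x = mu, 2y = mu
So x = y = mu/2.
Complementary slackness: mu*(x + y - 578) = 0
Primal feasibility: x + y >= 578; dual feasibility: mu >= 0
If mu = 0 then x = y = 0, but 0 + 0 < 578 is infeasible, so the constraint is active.
Constraint active: x + y = 2*(mu/2) = 578 => mu = 578
x = y = 289, f = 167042
Verify: stationarity 2*289 = 578 = mu; primal 289 + 289 = 578 >= 578; dual mu = 578 >= 0; complementary slackness 578*(578 - 578) = 0. All KKT conditions hold.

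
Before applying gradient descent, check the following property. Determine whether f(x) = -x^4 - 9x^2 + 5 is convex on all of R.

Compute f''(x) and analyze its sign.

f(x) = -x^4 - 9x^2 + 5
f'(x) = -4x^3 + -18x
f''(x) = -12x^2 + -18
f''(x) = -12x^2 + -18 <= -18 < 0 for all x
Therefore, f is concave on R.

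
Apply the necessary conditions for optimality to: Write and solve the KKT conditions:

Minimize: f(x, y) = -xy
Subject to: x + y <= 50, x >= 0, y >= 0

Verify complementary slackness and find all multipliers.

Problem: min -xy s.t. x + y <= 50 (multiplier lambda), x >= 0 (mu_x), y >= 0 (mu_y)
KKT stationarity: -y + lambda - mu_x = 0, -x + lambda - mu_y = 0, with lambda, mu_x, mu_y >= 0
Complementary slackness: lambda*(x + y - 50) = 0, mu_x*x = 0, mu_y*y = 0
If lambda = 0: y = -mu_x <= 0 and x = -mu_y <= 0 force x = y = 0 with f = 0; but x = y = 25 is feasible with f = -625 < 0, so this is not the minimum. Hence lambda > 0 and x + y = 50.
Try x > 0, y > 0 (so mu_x = mu_y = 0): y = lambda, x = lambda => x = y = lambda
x + y = 50 => 2*lambda = 50 => lambda = 25
x* = y* = 25 > 0, consistent with mu_x = mu_y = 0.
(Any feasible point with x = 0 or y = 0 has f = 0 > -625, so the minimum is not on those boundaries.)
min(-xy) = -625 (i.e. max xy = 625)
Multipliers: lambda = 25, mu_x = 0, mu_y = 0
Complementary slackness: lambda*(x + y - 50) = 25*(25 + 25 - 50) = 0, mu_x*x = 0*25 = 0, mu_y*y = 0*25 = 0. Satisfied.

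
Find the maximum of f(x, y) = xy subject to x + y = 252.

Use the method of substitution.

Substitute y = 252 - x into f(x,y) = xy:
g(x) = x(252 - x) = 252x - x^2
g'(x) = 252 - 2x = 0  =>  x = 126
y = 252 - 126 = 126
Maximum value = 126 * 126 = 15876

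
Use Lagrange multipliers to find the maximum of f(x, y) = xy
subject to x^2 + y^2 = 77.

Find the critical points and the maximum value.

Lagrange conditions: y = 2*lambda*x and x = 2*lambda*y
If x = 0 then y = 0, violating the constraint, so x, y != 0.
Dividing: y/x = x/y => x^2 = y^2 => y = x or y = -x
Constraint: 2x^2 = 77 => x^2 = 77/2 => x = +/-sqrt(77/2)
Critical points: (sqrt(77/2), sqrt(77/2)), (-sqrt(77/2), -sqrt(77/2)), (sqrt(77/2), -sqrt(77/2)), (-sqrt(77/2), sqrt(77/2))
  y = x:  xy = x^2 = 77/2  at (sqrt(77/2), sqrt(77/2)) and (-sqrt(77/2), -sqrt(77/2))
  y = -x: xy = -x^2 = -77/2 at (sqrt(77/2), -sqrt(77/2)) and (-sqrt(77/2), sqrt(77/2))
Maximum xy = 77/2 at (sqrt(77/2), sqrt(77/2)) and (-sqrt(77/2), -sqrt(77/2))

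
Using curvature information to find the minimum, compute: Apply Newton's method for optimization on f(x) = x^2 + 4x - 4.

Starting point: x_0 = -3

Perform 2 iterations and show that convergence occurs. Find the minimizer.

f(x) = x^2 + 4x - 4, f'(x) = 2x + (4), f''(x) = 2
Step 1: f'(-3) = -2, x_1 = -3 - -2/2 = -2
Step 2: f'(-2) = 0, x_2 = -2 (converged)
Newton's method converges in 1 step for quadratics.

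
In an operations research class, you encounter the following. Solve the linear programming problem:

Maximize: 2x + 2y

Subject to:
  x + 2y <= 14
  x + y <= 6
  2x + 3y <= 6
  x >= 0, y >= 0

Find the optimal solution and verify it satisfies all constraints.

Feasible vertices: (0, 0), (0, 2), (3, 0)
Objective 2x + 2y at each vertex:
  (0, 0): 0
  (0, 2): 4
  (3, 0): 6
Maximum is 6 at (3, 0).
Verify constraints at (x, y) = (3, 0):
  1*3 + 2*0 = 3 <= 14
  1*3 + 1*0 = 3 <= 6
  2*3 + 3*0 = 6 <= 6 (active)
  x = 3 >= 0, y = 0 >= 0. All constraints satisfied.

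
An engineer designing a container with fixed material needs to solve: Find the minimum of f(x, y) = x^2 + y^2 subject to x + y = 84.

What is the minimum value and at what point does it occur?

Substitute y = 84 - x into f(x,y) = x^2 + y^2:
g(x) = x^2 + (84 - x)^2 = 2x^2 - 168x + 7056
g'(x) = 4x - 168 = 0  =>  x = 42
y = 84 - 42 = 42
Minimum value = 42^2 + 42^2 = 3528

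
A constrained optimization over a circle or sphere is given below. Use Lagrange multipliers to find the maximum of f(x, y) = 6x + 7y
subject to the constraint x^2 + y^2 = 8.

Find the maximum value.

Set up Lagrange conditions: grad f = lambda * grad g
  6 = 2*lambda*x
  7 = 2*lambda*y
From these: x/y = 6/7, so x = 6t, y = 7t for some t.
Substitute into constraint: (6t)^2 + (7t)^2 = 8
  t^2 * 85 = 8
  t = sqrt(8/85)
Maximum = 6*x + 7*y = (6^2 + 7^2)*t = 85 * sqrt(8/85) = sqrt(680)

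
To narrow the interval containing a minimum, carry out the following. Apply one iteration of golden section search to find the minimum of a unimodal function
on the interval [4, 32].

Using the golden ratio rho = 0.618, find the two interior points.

Golden section search on [4, 32].
Golden ratio rho = 0.618 (approx).
Interior points:
  x_1 = 4 + (1-0.618)*28 = 14.6960
  x_2 = 4 + 0.618*28 = 21.3040
Compare f(x_1) and f(x_2) to determine which subinterval to keep.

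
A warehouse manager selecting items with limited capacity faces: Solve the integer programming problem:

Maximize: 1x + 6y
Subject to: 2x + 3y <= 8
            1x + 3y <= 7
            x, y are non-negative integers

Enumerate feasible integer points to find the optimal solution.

Constraint 1: 2x + 3y <= 8
Constraint 2: 1x + 3y <= 7
Feasible x range (need y >= 0): 0 <= x <= min(8/2, 7/1) => x in {0, ..., 4}.
Enumerate feasible integer points row by row (the coefficient of y is 6 > 0, so for each x the largest feasible y gives the best value):
  x = 0: y <= min((8 - 2*0)/3, (7 - 1*0)/3) => y in {0, ..., 2}; best 1*0 + 6*2 = 12
  x = 1: y <= min((8 - 2*1)/3, (7 - 1*1)/3) => y in {0, ..., 2}; best 1*1 + 6*2 = 13
  x = 2: y <= min((8 - 2*2)/3, (7 - 1*2)/3) => y in {0, ..., 1}; best 1*2 + 6*1 = 8
  x = 3: y <= min((8 - 2*3)/3, (7 - 1*3)/3) => y in {0}; best 1*3 + 6*0 = 3
  x = 4: y <= min((8 - 2*4)/3, (7 - 1*4)/3) => y in {0}; best 1*4 + 6*0 = 4
The maximum 1x + 6y = 13 is achieved at x = 1, y = 2.
Check: 2*1 + 3*2 = 8 <= 8 and 1*1 + 3*2 = 7 <= 7.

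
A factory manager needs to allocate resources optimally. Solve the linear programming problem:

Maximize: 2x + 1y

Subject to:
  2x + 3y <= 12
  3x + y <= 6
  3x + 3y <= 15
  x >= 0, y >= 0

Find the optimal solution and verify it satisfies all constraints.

Feasible vertices: (0, 0), (0, 4), (6/7, 24/7), (2, 0)
Objective 2x + 1y at each vertex:
  (0, 0): 0
  (0, 4): 4
  (6/7, 24/7): 36/7
  (2, 0): 4
Maximum is 36/7 at (6/7, 24/7).
Verify constraints at (x, y) = (6/7, 24/7):
  2*(6/7) + 3*(24/7) = 12 <= 12 (active)
  3*(6/7) + 1*(24/7) = 6 <= 6 (active)
  3*(6/7) + 3*(24/7) = 90/7 <= 15
  x = 6/7 >= 0, y = 24/7 >= 0. All constraints satisfied.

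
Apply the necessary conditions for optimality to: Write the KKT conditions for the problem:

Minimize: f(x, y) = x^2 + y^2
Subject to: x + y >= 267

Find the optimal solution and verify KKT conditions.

KKT conditions for min x^2 + y^2 s.t. x + y >= 267:
Stationarity: 2x = mu, 2y = mu
So x = y = mu/2.
Complementary slackness: mu*(x + y - 267) = 0
Primal feasibility: x + y >= 267; dual feasibility: mu >= 0
If mu = 0 then x = y = 0, but 0 + 0 < 267 is infeasible, so the constraint is active.
Constraint active: x + y = 2*(mu/2) = 267 => mu = 267
x = y = 267/2, f = 71289/2
Verify: stationarity 2*(267/2) = 267 = mu; primal 267/2 + 267/2 = 267 >= 267; dual mu = 267 >= 0; complementary slackness 267*(267 - 267) = 0. All KKT conditions hold.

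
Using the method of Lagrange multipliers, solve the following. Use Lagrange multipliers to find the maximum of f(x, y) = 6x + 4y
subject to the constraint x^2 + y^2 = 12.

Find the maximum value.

Set up Lagrange conditions: grad f = lambda * grad g
  6 = 2*lambda*x
  4 = 2*lambda*y
From these: x/y = 6/4, so x = 6t, y = 4t for some t.
Substitute into constraint: (6t)^2 + (4t)^2 = 12
  t^2 * 52 = 12
  t = sqrt(12/52)
Maximum = 6*x + 4*y = (6^2 + 4^2)*t = 52 * sqrt(12/52) = sqrt(624)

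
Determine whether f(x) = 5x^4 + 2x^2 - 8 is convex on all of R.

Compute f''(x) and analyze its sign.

f(x) = 5x^4 + 2x^2 - 8
f'(x) = 20x^3 + 4x
f''(x) = 60x^2 + 4
f''(x) = 60x^2 + 4 >= 4 > 0 for all x
Therefore, f is convex on R.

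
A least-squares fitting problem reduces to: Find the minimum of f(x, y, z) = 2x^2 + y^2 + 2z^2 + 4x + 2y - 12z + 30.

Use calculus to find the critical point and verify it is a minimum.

f(x,y,z) = 2x^2 + y^2 + 2z^2 + 4x + 2y - 12z + 30
df/dx = 4x + (4) = 0 => x = -1
df/dy = 2y + (2) = 0 => y = -1
df/dz = 4z + (-12) = 0 => z = 3
f(-1,-1,3) = 2*(-1)^2 + 1*(-1)^2 + 2*(3)^2 + 4*(-1) + 2*(-1) + -12*(3) + 30 = 9
Hessian is diagonal with entries 4, 2, 4 > 0, confirmed minimum.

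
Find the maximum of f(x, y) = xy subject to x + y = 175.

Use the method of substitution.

Substitute y = 175 - x into f(x,y) = xy:
g(x) = x(175 - x) = 175x - x^2
g'(x) = 175 - 2x = 0  =>  x = 175/2
y = 175 - 175/2 = 175/2
Maximum value = (175/2) * (175/2) = 30625/4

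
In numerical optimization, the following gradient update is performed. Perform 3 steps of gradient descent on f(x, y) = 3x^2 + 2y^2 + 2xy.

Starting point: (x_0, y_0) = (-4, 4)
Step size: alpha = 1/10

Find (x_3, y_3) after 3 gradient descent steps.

f(x,y) = 3x^2 + 2y^2 + 2xy
grad_x = 6x + 2y, grad_y = 4y + 2x
Step 1: grad = (-16, 8), (-12/5, 16/5)
Step 2: grad = (-8, 8), (-8/5, 12/5)
Step 3: grad = (-24/5, 32/5), (-28/25, 44/25)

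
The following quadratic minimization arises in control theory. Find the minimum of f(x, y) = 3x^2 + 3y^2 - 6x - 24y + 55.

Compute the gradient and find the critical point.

f(x,y) = 3x^2 + 3y^2 - 6x - 24y + 55
df/dx = 6x + (-6) = 0  =>  x = 1
df/dy = 6y + (-24) = 0  =>  y = 4
f(1, 4) = 3*(1)^2 + 3*(4)^2 + -6*(1) + -24*(4) + 55 = 4
Hessian is diagonal with entries 6, 6 > 0, so this is a minimum.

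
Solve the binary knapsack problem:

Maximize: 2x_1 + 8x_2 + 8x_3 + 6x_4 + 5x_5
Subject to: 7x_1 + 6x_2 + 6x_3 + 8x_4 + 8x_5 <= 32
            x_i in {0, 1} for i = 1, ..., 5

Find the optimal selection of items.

Items: item 1 (v=2, w=7), item 2 (v=8, w=6), item 3 (v=8, w=6), item 4 (v=6, w=8), item 5 (v=5, w=8)
Capacity: 32
Checking all 32 subsets (w = total weight, v = total value):
  {}: w = 0, v = 0
  {1}: w = 7, v = 2
  {2}: w = 6, v = 8
  {3}: w = 6, v = 8
  {4}: w = 8, v = 6
  {5}: w = 8, v = 5
  {1, 2}: w = 13, v = 10
  {1, 3}: w = 13, v = 10
  {1, 4}: w = 15, v = 8
  {1, 5}: w = 15, v = 7
  {2, 3}: w = 12, v = 16
  {2, 4}: w = 14, v = 14
  {2, 5}: w = 14, v = 13
  {3, 4}: w = 14, v = 14
  {3, 5}: w = 14, v = 13
  {4, 5}: w = 16, v = 11
  {1, 2, 3}: w = 19, v = 18
  {1, 2, 4}: w = 21, v = 16
  {1, 2, 5}: w = 21, v = 15
  {1, 3, 4}: w = 21, v = 16
  {1, 3, 5}: w = 21, v = 15
  {1, 4, 5}: w = 23, v = 13
  {2, 3, 4}: w = 20, v = 22
  {2, 3, 5}: w = 20, v = 21
  {2, 4, 5}: w = 22, v = 19
  {3, 4, 5}: w = 22, v = 19
  {1, 2, 3, 4}: w = 27, v = 24
  {1, 2, 3, 5}: w = 27, v = 23
  {1, 2, 4, 5}: w = 29, v = 21
  {1, 3, 4, 5}: w = 29, v = 21
  {2, 3, 4, 5}: w = 28, v = 27
  {1, 2, 3, 4, 5}: w = 35 > 32, infeasible
Best feasible subset: items [2, 3, 4, 5]
Total weight: 28 <= 32, total value: 27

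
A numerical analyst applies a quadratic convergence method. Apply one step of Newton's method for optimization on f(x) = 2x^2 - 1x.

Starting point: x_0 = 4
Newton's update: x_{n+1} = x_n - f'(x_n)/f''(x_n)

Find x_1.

f(x) = 2x^2 - 1x
f'(x) = 4x + (-1), f''(x) = 4
Newton step: x_1 = x_0 - f'(x_0)/f''(x_0)
f'(4) = 15
x_1 = 4 - 15/4 = 1/4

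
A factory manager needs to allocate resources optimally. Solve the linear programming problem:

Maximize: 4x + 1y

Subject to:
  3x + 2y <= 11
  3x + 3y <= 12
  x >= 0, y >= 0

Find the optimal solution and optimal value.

Feasible vertices: (0, 0), (0, 4), (3, 1), (11/3, 0)
Objective 4x + 1y at each:
  (0, 0): 0
  (0, 4): 4
  (3, 1): 13
  (11/3, 0): 44/3
Maximum is 44/3 at (11/3, 0).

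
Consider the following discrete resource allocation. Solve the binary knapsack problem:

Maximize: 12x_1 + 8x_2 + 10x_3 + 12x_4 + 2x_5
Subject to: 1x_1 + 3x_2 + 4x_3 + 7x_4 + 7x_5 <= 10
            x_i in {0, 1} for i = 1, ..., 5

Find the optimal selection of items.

Items: item 1 (v=12, w=1), item 2 (v=8, w=3), item 3 (v=10, w=4), item 4 (v=12, w=7), item 5 (v=2, w=7)
Capacity: 10
Checking all 32 subsets (w = total weight, v = total value):
  {}: w = 0, v = 0
  {1}: w = 1, v = 12
  {2}: w = 3, v = 8
  {3}: w = 4, v = 10
  {4}: w = 7, v = 12
  {5}: w = 7, v = 2
  {1, 2}: w = 4, v = 20
  {1, 3}: w = 5, v = 22
  {1, 4}: w = 8, v = 24
  {1, 5}: w = 8, v = 14
  {2, 3}: w = 7, v = 18
  {2, 4}: w = 10, v = 20
  {2, 5}: w = 10, v = 10
  {3, 4}: w = 11 > 10, infeasible
  {3, 5}: w = 11 > 10, infeasible
  {4, 5}: w = 14 > 10, infeasible
  {1, 2, 3}: w = 8, v = 30
  {1, 2, 4}: w = 11 > 10, infeasible
  {1, 2, 5}: w = 11 > 10, infeasible
  {1, 3, 4}: w = 12 > 10, infeasible
  {1, 3, 5}: w = 12 > 10, infeasible
  {1, 4, 5}: w = 15 > 10, infeasible
  {2, 3, 4}: w = 14 > 10, infeasible
  {2, 3, 5}: w = 14 > 10, infeasible
  {2, 4, 5}: w = 17 > 10, infeasible
  {3, 4, 5}: w = 18 > 10, infeasible
  {1, 2, 3, 4}: w = 15 > 10, infeasible
  {1, 2, 3, 5}: w = 15 > 10, infeasible
  {1, 2, 4, 5}: w = 18 > 10, infeasible
  {1, 3, 4, 5}: w = 19 > 10, infeasible
  {2, 3, 4, 5}: w = 21 > 10, infeasible
  {1, 2, 3, 4, 5}: w = 22 > 10, infeasible
Best feasible subset: items [1, 2, 3]
Total weight: 8 <= 10, total value: 30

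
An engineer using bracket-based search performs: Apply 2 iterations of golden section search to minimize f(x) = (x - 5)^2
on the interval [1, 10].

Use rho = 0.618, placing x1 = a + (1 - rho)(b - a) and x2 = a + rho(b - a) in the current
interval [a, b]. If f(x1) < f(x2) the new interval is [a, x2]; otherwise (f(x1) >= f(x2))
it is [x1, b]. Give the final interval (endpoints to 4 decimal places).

Golden section search for min of f(x) = (x - 5)^2 on [1, 10].
Each step: x1 = a + (1 - rho)(b - a), x2 = a + rho(b - a); if f(x1) < f(x2) keep [a, x2], otherwise keep [x1, b].
Step 1: [1.0000, 10.0000], x1=4.4380 (f=0.3158), x2=6.5620 (f=2.4398); f(x1) < f(x2) => keep [1.0000, 6.5620]
Step 2: [1.0000, 6.5620], x1=3.1247 (f=3.5168), x2=4.4373 (f=0.3166); f(x1) > f(x2) => keep [3.1247, 6.5620]
Final interval: [3.1247, 6.5620]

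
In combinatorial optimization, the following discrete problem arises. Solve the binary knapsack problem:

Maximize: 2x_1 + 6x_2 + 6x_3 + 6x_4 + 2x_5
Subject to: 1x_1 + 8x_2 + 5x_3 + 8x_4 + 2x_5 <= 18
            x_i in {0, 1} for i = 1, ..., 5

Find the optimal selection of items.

Items: item 1 (v=2, w=1), item 2 (v=6, w=8), item 3 (v=6, w=5), item 4 (v=6, w=8), item 5 (v=2, w=2)
Capacity: 18
Checking all 32 subsets (w = total weight, v = total value):
  {}: w = 0, v = 0
  {1}: w = 1, v = 2
  {2}: w = 8, v = 6
  {3}: w = 5, v = 6
  {4}: w = 8, v = 6
  {5}: w = 2, v = 2
  {1, 2}: w = 9, v = 8
  {1, 3}: w = 6, v = 8
  {1, 4}: w = 9, v = 8
  {1, 5}: w = 3, v = 4
  {2, 3}: w = 13, v = 12
  {2, 4}: w = 16, v = 12
  {2, 5}: w = 10, v = 8
  {3, 4}: w = 13, v = 12
  {3, 5}: w = 7, v = 8
  {4, 5}: w = 10, v = 8
  {1, 2, 3}: w = 14, v = 14
  {1, 2, 4}: w = 17, v = 14
  {1, 2, 5}: w = 11, v = 10
  {1, 3, 4}: w = 14, v = 14
  {1, 3, 5}: w = 8, v = 10
  {1, 4, 5}: w = 11, v = 10
  {2, 3, 4}: w = 21 > 18, infeasible
  {2, 3, 5}: w = 15, v = 14
  {2, 4, 5}: w = 18, v = 14
  {3, 4, 5}: w = 15, v = 14
  {1, 2, 3, 4}: w = 22 > 18, infeasible
  {1, 2, 3, 5}: w = 16, v = 16
  {1, 2, 4, 5}: w = 19 > 18, infeasible
  {1, 3, 4, 5}: w = 16, v = 16
  {2, 3, 4, 5}: w = 23 > 18, infeasible
  {1, 2, 3, 4, 5}: w = 24 > 18, infeasible
Best feasible subset: items [1, 2, 3, 5]
(The same value 16 is also attained by {1, 3, 4, 5}.)
Total weight: 16 <= 18, total value: 16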